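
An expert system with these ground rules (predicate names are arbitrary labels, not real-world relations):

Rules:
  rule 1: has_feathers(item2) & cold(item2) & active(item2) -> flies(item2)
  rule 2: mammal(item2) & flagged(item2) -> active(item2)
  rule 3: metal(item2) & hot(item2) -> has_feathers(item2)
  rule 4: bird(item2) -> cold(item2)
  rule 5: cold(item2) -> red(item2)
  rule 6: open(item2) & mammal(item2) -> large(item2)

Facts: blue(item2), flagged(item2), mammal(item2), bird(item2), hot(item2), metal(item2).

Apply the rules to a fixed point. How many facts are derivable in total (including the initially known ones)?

11

Round 1 — rule 2, rule 3, rule 4, derive active(item2), has_feathers(item2), cold(item2).
Round 2 — rule 1, rule 5, derive flies(item2), red(item2).
Closure: {active(item2), bird(item2), blue(item2), cold(item2), flagged(item2), flies(item2), has_feathers(item2), hot(item2), mammal(item2), metal(item2), red(item2)} — 11 facts.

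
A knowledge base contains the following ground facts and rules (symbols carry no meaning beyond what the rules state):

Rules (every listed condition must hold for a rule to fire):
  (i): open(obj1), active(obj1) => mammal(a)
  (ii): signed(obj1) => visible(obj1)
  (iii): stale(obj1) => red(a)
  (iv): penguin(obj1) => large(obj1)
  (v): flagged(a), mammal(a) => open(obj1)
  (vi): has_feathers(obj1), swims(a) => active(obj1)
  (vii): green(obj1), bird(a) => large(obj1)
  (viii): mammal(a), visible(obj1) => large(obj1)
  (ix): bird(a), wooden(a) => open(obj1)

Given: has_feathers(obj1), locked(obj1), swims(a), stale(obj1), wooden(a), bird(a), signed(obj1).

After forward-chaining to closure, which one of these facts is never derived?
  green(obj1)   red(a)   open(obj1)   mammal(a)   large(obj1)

Round 1 fires (ii), (iii), (vi), (ix), giving visible(obj1), red(a), active(obj1), open(obj1).
Round 2 fires (i), giving mammal(a).
Round 3 fires (viii), giving large(obj1).
Derived: red(a) (round 1), mammal(a) (round 2), large(obj1) (round 3), open(obj1) (round 1). green(obj1) never appears in any round.

green(obj1)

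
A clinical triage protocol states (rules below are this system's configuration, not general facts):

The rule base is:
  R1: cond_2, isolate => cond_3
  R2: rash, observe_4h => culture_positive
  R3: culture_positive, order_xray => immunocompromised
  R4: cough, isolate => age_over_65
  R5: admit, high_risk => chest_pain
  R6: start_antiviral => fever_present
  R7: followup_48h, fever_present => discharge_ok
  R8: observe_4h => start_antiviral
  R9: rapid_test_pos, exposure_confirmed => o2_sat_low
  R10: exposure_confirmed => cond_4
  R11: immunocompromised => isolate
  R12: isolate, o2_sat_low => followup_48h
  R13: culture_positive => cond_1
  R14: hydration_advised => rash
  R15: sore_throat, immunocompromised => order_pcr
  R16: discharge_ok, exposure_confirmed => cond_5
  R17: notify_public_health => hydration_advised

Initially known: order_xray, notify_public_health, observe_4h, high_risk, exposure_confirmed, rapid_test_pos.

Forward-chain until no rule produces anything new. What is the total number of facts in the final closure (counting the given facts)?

Round 1 fires R8, R9, R10, R17, giving start_antiviral, o2_sat_low, cond_4, hydration_advised.
Round 2 fires R6, R14, giving fever_present, rash.
Round 3 fires R2, giving culture_positive.
Round 4 fires R3, R13, giving immunocompromised, cond_1.
Round 5 fires R11, giving isolate.
Round 6 fires R12, giving followup_48h.
Round 7 fires R7, giving discharge_ok.
Round 8 fires R16, giving cond_5.
Closure: {cond_1, cond_4, cond_5, culture_positive, discharge_ok, exposure_confirmed, fever_present, followup_48h, high_risk, hydration_advised, immunocompromised, isolate, notify_public_health, o2_sat_low, observe_4h, order_xray, rapid_test_pos, rash, start_antiviral} — 19 facts.

19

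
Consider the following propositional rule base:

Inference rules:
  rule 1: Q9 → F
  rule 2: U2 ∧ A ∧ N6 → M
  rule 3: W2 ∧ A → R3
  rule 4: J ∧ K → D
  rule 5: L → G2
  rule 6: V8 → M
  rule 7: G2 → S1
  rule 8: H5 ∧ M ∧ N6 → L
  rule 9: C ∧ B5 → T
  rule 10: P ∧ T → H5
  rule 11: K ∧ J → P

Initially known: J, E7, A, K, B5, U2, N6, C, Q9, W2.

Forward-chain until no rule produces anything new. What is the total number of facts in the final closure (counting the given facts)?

Round 1: rule 1 [Q9 → F]; rule 2 [U2 ∧ A ∧ N6 → M]; rule 3 [W2 ∧ A → R3]; rule 4 [J ∧ K → D]; rule 9 [C ∧ B5 → T]; rule 11 [K ∧ J → P]. Adds F, M, R3, D, T, P.
Round 2: rule 10 [P ∧ T → H5]. Adds H5.
Round 3: rule 8 [H5 ∧ M ∧ N6 → L]. Adds L.
Round 4: rule 5 [L → G2]. Adds G2.
Round 5: rule 7 [G2 → S1]. Adds S1.
Closure: {A, B5, C, D, E7, F, G2, H5, J, K, L, M, N6, P, Q9, R3, S1, T, U2, W2} — 20 facts.

20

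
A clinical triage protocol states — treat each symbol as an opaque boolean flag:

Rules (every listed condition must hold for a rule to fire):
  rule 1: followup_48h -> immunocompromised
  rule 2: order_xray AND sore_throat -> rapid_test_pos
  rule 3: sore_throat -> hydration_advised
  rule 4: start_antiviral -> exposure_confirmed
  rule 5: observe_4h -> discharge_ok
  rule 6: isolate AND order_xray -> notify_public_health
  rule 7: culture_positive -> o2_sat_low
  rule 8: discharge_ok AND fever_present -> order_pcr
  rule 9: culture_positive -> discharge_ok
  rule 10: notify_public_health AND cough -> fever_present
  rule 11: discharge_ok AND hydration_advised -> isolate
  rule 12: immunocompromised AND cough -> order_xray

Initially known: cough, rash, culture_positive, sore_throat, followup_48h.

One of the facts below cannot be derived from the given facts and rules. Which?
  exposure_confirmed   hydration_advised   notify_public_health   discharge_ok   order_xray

Round 1 fires rule 1, rule 3, rule 7, rule 9, giving immunocompromised, hydration_advised, o2_sat_low, discharge_ok.
Round 2 fires rule 11, rule 12, giving isolate, order_xray.
Round 3 fires rule 2, rule 6, giving rapid_test_pos, notify_public_health.
Round 4 fires rule 10, giving fever_present.
Round 5 fires rule 8, giving order_pcr.
Derived: notify_public_health (round 3), order_xray (round 2), hydration_advised (round 1), discharge_ok (round 1). exposure_confirmed never appears in any round.

exposure_confirmed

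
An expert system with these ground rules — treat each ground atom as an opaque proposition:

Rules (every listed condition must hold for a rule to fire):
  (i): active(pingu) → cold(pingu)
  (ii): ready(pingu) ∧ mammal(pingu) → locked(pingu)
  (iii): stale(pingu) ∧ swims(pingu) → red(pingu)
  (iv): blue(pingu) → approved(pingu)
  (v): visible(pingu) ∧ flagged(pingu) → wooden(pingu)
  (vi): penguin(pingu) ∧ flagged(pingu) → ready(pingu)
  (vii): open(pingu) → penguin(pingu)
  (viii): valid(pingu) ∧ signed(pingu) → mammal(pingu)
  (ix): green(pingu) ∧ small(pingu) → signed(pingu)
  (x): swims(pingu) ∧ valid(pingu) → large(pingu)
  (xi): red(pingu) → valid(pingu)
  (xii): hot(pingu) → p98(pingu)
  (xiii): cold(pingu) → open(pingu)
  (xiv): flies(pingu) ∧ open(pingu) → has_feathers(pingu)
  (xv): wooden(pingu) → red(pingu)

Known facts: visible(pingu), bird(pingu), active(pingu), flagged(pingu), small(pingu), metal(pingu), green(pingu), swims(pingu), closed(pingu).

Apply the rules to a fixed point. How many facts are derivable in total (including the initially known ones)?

20

Round 1: (i) [active(pingu) → cold(pingu)]; (v) [visible(pingu) ∧ flagged(pingu) → wooden(pingu)]; (ix) [green(pingu) ∧ small(pingu) → signed(pingu)]. Adds cold(pingu), wooden(pingu), signed(pingu).
Round 2: (xiii) [cold(pingu) → open(pingu)]; (xv) [wooden(pingu) → red(pingu)]. Adds open(pingu), red(pingu).
Round 3: (vii) [open(pingu) → penguin(pingu)]; (xi) [red(pingu) → valid(pingu)]. Adds penguin(pingu), valid(pingu).
Round 4: (vi) [penguin(pingu) ∧ flagged(pingu) → ready(pingu)]; (viii) [valid(pingu) ∧ signed(pingu) → mammal(pingu)]; (x) [swims(pingu) ∧ valid(pingu) → large(pingu)]. Adds ready(pingu), mammal(pingu), large(pingu).
Round 5: (ii) [ready(pingu) ∧ mammal(pingu) → locked(pingu)]. Adds locked(pingu).
Closure: {active(pingu), bird(pingu), closed(pingu), cold(pingu), flagged(pingu), green(pingu), large(pingu), locked(pingu), mammal(pingu), metal(pingu), open(pingu), penguin(pingu), ready(pingu), red(pingu), signed(pingu), small(pingu), swims(pingu), valid(pingu), visible(pingu), wooden(pingu)} — 20 facts.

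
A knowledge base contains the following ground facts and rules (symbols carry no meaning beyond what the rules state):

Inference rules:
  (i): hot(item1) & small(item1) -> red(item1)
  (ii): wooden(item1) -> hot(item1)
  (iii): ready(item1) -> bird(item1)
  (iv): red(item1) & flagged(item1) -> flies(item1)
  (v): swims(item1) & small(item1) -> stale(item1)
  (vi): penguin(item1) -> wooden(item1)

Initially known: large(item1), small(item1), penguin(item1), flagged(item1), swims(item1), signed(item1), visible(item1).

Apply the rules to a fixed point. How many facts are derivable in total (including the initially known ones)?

12

Round 1 — (v), (vi), derive stale(item1), wooden(item1).
Round 2 — (ii), derive hot(item1).
Round 3 — (i), derive red(item1).
Round 4 — (iv), derive flies(item1).
Closure: {flagged(item1), flies(item1), hot(item1), large(item1), penguin(item1), red(item1), signed(item1), small(item1), stale(item1), swims(item1), visible(item1), wooden(item1)} — 12 facts.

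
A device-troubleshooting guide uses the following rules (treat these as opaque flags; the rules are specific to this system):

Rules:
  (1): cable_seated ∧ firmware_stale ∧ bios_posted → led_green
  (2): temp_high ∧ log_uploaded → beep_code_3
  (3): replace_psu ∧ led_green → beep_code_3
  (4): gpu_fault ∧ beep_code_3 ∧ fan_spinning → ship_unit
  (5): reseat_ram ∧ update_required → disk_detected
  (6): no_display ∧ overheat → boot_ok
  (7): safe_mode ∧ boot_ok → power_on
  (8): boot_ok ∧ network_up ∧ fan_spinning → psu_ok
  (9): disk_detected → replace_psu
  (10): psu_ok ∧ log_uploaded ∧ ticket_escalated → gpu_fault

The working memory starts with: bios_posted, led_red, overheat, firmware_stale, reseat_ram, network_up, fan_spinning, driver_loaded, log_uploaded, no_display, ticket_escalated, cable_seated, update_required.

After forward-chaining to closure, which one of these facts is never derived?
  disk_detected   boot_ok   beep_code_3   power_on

power_on

Round 1 fires (1), (5), (6), giving led_green, disk_detected, boot_ok.
Round 2 fires (8), (9), giving psu_ok, replace_psu.
Round 3 fires (3), (10), giving beep_code_3, gpu_fault.
Round 4 fires (4), giving ship_unit.
Derived: disk_detected (round 1), beep_code_3 (round 3), boot_ok (round 1). power_on never appears in any round.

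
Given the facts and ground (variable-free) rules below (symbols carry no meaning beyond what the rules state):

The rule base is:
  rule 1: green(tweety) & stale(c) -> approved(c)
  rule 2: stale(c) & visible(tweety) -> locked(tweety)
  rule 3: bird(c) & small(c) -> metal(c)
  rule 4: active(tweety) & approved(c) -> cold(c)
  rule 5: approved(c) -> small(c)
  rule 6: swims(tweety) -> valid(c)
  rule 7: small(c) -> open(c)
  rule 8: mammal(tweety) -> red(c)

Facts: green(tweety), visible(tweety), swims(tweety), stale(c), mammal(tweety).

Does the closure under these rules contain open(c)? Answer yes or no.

[1] rule 1 [green(tweety) & stale(c) -> approved(c)]; rule 2 [stale(c) & visible(tweety) -> locked(tweety)]; rule 6 [swims(tweety) -> valid(c)]; rule 8 [mammal(tweety) -> red(c)]. ⇒ new: approved(c), locked(tweety), valid(c), red(c).
[2] rule 5 [approved(c) -> small(c)]. ⇒ new: small(c).
[3] rule 7 [small(c) -> open(c)]. ⇒ new: open(c).
open(c) appears in round 3, so it is derivable.

yes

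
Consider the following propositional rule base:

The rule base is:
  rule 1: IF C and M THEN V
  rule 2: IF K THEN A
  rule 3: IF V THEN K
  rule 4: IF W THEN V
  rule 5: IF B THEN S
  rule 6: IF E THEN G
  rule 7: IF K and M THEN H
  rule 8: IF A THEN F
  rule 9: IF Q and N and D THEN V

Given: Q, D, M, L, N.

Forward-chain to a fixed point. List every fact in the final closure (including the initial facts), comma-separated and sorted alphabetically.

A, D, F, H, K, L, M, N, Q, V

Round 1: rule 9 [IF Q and N and D THEN V]. Adds V.
Round 2: rule 3 [IF V THEN K]. Adds K.
Round 3: rule 2 [IF K THEN A]; rule 7 [IF K and M THEN H]. Adds A, H.
Round 4: rule 8 [IF A THEN F]. Adds F.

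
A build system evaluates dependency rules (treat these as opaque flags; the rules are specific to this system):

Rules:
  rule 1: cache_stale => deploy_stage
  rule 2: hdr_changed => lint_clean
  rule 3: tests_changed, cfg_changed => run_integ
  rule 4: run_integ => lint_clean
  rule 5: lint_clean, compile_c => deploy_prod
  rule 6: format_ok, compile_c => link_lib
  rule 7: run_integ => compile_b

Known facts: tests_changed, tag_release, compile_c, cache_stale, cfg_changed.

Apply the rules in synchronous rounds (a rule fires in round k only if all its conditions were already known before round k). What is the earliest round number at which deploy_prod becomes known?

3

Round 1 fires rule 1, rule 3, giving deploy_stage, run_integ.
Round 2 fires rule 4, rule 7, giving lint_clean, compile_b.
Round 3 fires rule 5, giving deploy_prod.
deploy_prod first appears in round 3.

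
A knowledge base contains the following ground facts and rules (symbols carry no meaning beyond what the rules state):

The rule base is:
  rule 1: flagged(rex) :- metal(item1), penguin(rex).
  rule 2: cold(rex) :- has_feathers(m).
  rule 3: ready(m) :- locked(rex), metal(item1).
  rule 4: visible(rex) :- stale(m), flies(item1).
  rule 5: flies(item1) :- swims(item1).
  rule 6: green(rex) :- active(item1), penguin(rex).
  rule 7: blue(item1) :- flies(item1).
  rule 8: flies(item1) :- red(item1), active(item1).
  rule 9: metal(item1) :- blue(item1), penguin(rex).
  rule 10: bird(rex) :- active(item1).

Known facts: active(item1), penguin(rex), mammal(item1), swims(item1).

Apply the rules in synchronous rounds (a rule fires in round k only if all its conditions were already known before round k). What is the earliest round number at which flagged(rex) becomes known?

Round 1 — rule 5, rule 6, rule 10, derive flies(item1), green(rex), bird(rex).
Round 2 — rule 7, derive blue(item1).
Round 3 — rule 9, derive metal(item1).
Round 4 — rule 1, derive flagged(rex).
flagged(rex) first appears in round 4.

4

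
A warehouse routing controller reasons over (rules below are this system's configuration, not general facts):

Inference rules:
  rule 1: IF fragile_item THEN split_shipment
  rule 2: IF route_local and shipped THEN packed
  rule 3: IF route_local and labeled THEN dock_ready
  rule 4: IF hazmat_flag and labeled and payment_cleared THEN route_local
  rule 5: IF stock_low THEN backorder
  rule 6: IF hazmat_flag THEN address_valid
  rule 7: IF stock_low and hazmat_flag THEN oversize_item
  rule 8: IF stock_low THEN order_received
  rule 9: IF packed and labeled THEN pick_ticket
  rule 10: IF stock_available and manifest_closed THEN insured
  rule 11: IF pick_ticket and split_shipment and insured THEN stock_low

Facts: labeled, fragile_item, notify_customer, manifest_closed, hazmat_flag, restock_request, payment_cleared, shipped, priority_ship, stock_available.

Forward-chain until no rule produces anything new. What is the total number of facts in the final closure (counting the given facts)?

Round 1 fires rule 1, rule 4, rule 6, rule 10, giving split_shipment, route_local, address_valid, insured.
Round 2 fires rule 2, rule 3, giving packed, dock_ready.
Round 3 fires rule 9, giving pick_ticket.
Round 4 fires rule 11, giving stock_low.
Round 5 fires rule 5, rule 7, rule 8, giving backorder, oversize_item, order_received.
Closure: {address_valid, backorder, dock_ready, fragile_item, hazmat_flag, insured, labeled, manifest_closed, notify_customer, order_received, oversize_item, packed, payment_cleared, pick_ticket, priority_ship, restock_request, route_local, shipped, split_shipment, stock_available, stock_low} — 21 facts.

21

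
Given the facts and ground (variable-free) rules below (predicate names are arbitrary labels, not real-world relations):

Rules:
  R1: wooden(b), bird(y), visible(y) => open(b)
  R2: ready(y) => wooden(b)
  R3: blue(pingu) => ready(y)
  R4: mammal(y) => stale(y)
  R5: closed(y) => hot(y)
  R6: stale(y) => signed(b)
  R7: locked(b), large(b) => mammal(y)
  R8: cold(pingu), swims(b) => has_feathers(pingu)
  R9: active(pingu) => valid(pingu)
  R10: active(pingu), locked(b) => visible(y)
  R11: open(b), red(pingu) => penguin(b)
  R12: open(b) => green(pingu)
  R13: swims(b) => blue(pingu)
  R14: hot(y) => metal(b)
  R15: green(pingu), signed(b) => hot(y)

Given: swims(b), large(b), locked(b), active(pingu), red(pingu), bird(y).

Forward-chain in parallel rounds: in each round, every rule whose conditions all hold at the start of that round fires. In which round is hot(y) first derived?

6

Round 1 — R7, R9, R10, R13, derive mammal(y), valid(pingu), visible(y), blue(pingu).
Round 2 — R3, R4, derive ready(y), stale(y).
Round 3 — R2, R6, derive wooden(b), signed(b).
Round 4 — R1, derive open(b).
Round 5 — R11, R12, derive penguin(b), green(pingu).
Round 6 — R15, derive hot(y).
hot(y) first appears in round 6.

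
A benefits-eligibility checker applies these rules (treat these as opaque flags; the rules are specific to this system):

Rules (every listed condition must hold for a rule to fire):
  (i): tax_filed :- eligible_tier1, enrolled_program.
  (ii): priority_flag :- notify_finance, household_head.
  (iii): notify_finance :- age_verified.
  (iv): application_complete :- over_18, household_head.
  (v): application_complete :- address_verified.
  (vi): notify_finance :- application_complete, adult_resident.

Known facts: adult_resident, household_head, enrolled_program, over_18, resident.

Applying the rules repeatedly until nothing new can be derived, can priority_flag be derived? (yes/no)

[1] (iv) [application_complete :- over_18, household_head.]. ⇒ new: application_complete.
[2] (vi) [notify_finance :- application_complete, adult_resident.]. ⇒ new: notify_finance.
[3] (ii) [priority_flag :- notify_finance, household_head.]. ⇒ new: priority_flag.
priority_flag appears in round 3, so it is derivable.

yes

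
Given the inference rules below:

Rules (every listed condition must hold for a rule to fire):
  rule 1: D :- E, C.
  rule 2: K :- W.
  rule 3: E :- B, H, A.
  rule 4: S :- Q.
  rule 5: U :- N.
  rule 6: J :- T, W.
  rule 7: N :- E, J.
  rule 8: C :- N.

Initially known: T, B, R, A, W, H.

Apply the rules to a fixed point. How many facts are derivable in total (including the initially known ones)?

13

Round 1: rule 2 [K :- W.]; rule 3 [E :- B, H, A.]; rule 6 [J :- T, W.]. New: K, E, J.
Round 2: rule 7 [N :- E, J.]. New: N.
Round 3: rule 5 [U :- N.]; rule 8 [C :- N.]. New: U, C.
Round 4: rule 1 [D :- E, C.]. New: D.
Closure: {A, B, C, D, E, H, J, K, N, R, T, U, W} — 13 facts.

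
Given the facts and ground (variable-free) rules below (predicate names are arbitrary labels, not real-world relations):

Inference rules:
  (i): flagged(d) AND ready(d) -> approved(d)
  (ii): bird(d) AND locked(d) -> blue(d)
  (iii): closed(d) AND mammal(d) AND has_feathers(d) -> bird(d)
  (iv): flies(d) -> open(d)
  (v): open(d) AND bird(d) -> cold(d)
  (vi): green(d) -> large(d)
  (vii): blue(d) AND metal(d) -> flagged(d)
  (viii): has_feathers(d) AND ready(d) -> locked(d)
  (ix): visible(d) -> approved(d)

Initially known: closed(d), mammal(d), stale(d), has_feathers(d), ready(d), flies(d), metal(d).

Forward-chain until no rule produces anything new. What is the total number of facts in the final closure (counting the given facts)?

14

Round 1 — (iii), (iv), (viii), derive bird(d), open(d), locked(d).
Round 2 — (ii), (v), derive blue(d), cold(d).
Round 3 — (vii), derive flagged(d).
Round 4 — (i), derive approved(d).
Closure: {approved(d), bird(d), blue(d), closed(d), cold(d), flagged(d), flies(d), has_feathers(d), locked(d), mammal(d), metal(d), open(d), ready(d), stale(d)} — 14 facts.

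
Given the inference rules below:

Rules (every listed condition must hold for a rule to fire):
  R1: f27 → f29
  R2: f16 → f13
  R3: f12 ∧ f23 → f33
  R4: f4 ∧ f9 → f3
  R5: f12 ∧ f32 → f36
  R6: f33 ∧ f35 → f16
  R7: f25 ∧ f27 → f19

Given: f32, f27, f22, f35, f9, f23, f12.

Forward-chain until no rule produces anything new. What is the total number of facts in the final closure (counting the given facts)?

Round 1: R1 [f27 → f29]; R3 [f12 ∧ f23 → f33]; R5 [f12 ∧ f32 → f36]. New: f29, f33, f36.
Round 2: R6 [f33 ∧ f35 → f16]. New: f16.
Round 3: R2 [f16 → f13]. New: f13.
Closure: {f12, f13, f16, f22, f23, f27, f29, f32, f33, f35, f36, f9} — 12 facts.

12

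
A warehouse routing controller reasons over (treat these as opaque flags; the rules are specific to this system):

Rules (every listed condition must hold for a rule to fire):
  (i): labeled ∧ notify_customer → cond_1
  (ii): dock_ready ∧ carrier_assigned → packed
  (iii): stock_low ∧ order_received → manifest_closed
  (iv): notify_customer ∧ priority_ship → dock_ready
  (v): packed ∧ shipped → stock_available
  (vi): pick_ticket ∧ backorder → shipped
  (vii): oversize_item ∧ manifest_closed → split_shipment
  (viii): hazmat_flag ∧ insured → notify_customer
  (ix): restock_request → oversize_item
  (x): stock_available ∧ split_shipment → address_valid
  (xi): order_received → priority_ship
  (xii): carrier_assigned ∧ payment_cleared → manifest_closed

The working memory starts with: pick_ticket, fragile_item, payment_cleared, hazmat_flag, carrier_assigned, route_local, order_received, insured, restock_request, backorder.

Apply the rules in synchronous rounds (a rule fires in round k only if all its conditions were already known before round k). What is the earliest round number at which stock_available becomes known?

Round 1 fires (vi), (viii), (ix), (xi), (xii), giving shipped, notify_customer, oversize_item, priority_ship, manifest_closed.
Round 2 fires (iv), (vii), giving dock_ready, split_shipment.
Round 3 fires (ii), giving packed.
Round 4 fires (v), giving stock_available.
stock_available first appears in round 4.

4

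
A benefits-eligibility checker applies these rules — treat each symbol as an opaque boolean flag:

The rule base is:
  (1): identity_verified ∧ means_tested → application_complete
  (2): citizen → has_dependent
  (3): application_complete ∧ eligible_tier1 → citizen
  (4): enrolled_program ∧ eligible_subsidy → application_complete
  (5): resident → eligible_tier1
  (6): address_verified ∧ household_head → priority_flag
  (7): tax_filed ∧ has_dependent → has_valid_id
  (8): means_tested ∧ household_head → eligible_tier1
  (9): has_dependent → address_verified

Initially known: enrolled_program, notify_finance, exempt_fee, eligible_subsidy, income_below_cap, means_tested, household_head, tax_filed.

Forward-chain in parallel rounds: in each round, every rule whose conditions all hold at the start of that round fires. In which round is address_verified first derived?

Round 1: (4) [enrolled_program ∧ eligible_subsidy → application_complete]; (8) [means_tested ∧ household_head → eligible_tier1]. New: application_complete, eligible_tier1.
Round 2: (3) [application_complete ∧ eligible_tier1 → citizen]. New: citizen.
Round 3: (2) [citizen → has_dependent]. New: has_dependent.
Round 4: (7) [tax_filed ∧ has_dependent → has_valid_id]; (9) [has_dependent → address_verified]. New: has_valid_id, address_verified.
address_verified first appears in round 4.

4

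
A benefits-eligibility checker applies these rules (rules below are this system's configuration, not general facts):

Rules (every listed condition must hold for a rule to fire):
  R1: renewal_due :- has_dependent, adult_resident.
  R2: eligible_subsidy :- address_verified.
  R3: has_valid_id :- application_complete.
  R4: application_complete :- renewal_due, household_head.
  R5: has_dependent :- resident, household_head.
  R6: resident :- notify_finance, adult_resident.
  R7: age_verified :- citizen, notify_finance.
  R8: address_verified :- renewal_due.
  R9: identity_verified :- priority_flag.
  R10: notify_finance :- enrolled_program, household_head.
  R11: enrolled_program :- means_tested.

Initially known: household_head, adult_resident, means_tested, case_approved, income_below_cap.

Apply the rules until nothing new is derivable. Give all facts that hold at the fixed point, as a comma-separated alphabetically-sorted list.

address_verified, adult_resident, application_complete, case_approved, eligible_subsidy, enrolled_program, has_dependent, has_valid_id, household_head, income_below_cap, means_tested, notify_finance, renewal_due, resident

Round 1 — R11, derive enrolled_program.
Round 2 — R10, derive notify_finance.
Round 3 — R6, derive resident.
Round 4 — R5, derive has_dependent.
Round 5 — R1, derive renewal_due.
Round 6 — R4, R8, derive application_complete, address_verified.
Round 7 — R2, R3, derive eligible_subsidy, has_valid_id.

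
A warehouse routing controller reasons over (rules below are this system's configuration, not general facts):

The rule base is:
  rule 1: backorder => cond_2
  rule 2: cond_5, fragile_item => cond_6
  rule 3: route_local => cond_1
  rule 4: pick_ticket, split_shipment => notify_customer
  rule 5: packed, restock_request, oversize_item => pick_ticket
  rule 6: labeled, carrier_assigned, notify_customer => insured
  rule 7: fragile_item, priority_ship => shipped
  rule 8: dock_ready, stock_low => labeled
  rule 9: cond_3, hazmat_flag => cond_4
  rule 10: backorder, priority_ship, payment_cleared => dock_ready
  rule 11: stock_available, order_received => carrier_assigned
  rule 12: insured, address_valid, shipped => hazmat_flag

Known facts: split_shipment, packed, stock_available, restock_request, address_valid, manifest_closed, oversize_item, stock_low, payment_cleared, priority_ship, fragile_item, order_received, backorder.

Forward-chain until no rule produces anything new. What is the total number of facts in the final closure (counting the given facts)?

22

Round 1 — rule 1, rule 5, rule 7, rule 10, rule 11, derive cond_2, pick_ticket, shipped, dock_ready, carrier_assigned.
Round 2 — rule 4, rule 8, derive notify_customer, labeled.
Round 3 — rule 6, derive insured.
Round 4 — rule 12, derive hazmat_flag.
Closure: {address_valid, backorder, carrier_assigned, cond_2, dock_ready, fragile_item, hazmat_flag, insured, labeled, manifest_closed, notify_customer, order_received, oversize_item, packed, payment_cleared, pick_ticket, priority_ship, restock_request, shipped, split_shipment, stock_available, stock_low} — 22 facts.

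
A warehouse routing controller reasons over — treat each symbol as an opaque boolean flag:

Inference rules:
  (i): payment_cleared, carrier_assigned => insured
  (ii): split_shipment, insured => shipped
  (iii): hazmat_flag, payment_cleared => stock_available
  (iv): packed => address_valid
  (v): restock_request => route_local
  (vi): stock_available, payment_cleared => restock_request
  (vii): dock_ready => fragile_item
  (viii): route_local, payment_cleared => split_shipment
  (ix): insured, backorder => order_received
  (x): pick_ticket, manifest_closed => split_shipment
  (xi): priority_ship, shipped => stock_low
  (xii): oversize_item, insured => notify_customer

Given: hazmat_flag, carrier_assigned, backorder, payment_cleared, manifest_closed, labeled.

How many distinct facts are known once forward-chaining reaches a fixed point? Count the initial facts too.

[1] (i) [payment_cleared, carrier_assigned => insured]; (iii) [hazmat_flag, payment_cleared => stock_available]. ⇒ new: insured, stock_available.
[2] (vi) [stock_available, payment_cleared => restock_request]; (ix) [insured, backorder => order_received]. ⇒ new: restock_request, order_received.
[3] (v) [restock_request => route_local]. ⇒ new: route_local.
[4] (viii) [route_local, payment_cleared => split_shipment]. ⇒ new: split_shipment.
[5] (ii) [split_shipment, insured => shipped]. ⇒ new: shipped.
Closure: {backorder, carrier_assigned, hazmat_flag, insured, labeled, manifest_closed, order_received, payment_cleared, restock_request, route_local, shipped, split_shipment, stock_available} — 13 facts.

13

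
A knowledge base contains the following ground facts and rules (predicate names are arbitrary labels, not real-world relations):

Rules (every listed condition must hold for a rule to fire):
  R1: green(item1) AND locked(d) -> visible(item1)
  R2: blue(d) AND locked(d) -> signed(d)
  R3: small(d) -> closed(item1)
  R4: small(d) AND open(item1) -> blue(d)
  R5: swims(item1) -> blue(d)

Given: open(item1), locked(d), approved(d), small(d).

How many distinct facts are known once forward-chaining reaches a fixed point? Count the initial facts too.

7

Round 1: R3 [small(d) -> closed(item1)]; R4 [small(d) AND open(item1) -> blue(d)]. Adds closed(item1), blue(d).
Round 2: R2 [blue(d) AND locked(d) -> signed(d)]. Adds signed(d).
Closure: {approved(d), blue(d), closed(item1), locked(d), open(item1), signed(d), small(d)} — 7 facts.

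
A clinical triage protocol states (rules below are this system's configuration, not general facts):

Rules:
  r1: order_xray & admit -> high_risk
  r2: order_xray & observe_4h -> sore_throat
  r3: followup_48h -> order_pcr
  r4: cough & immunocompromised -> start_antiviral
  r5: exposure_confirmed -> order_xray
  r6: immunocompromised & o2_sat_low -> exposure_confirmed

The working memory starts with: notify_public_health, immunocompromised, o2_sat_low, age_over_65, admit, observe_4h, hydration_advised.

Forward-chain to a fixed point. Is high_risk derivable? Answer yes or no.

yes

Round 1 — r6, derive exposure_confirmed.
Round 2 — r5, derive order_xray.
Round 3 — r1, r2, derive high_risk, sore_throat.
high_risk appears in round 3, so it is derivable.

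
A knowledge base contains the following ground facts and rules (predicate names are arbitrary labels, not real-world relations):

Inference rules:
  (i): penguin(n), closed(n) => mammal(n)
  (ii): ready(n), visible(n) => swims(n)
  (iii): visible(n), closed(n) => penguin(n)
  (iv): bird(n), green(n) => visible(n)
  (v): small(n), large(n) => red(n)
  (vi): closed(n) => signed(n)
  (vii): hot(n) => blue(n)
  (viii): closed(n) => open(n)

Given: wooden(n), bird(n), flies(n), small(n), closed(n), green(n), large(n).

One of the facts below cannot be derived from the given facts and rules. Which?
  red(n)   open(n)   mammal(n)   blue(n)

Round 1 — (iv), (v), (vi), (viii), derive visible(n), red(n), signed(n), open(n).
Round 2 — (iii), derive penguin(n).
Round 3 — (i), derive mammal(n).
Derived: mammal(n) (round 3), red(n) (round 1), open(n) (round 1). blue(n) never appears in any round.

blue(n)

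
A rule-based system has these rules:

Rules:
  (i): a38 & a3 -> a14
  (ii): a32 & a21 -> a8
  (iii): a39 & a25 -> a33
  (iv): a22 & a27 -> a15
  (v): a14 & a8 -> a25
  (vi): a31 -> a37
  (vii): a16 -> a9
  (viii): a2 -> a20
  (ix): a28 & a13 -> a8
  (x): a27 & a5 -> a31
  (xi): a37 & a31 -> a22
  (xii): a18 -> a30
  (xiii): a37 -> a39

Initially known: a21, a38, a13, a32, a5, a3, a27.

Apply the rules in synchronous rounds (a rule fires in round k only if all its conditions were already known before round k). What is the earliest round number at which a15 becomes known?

Round 1: (i) [a38 & a3 -> a14]; (ii) [a32 & a21 -> a8]; (x) [a27 & a5 -> a31]. Adds a14, a8, a31.
Round 2: (v) [a14 & a8 -> a25]; (vi) [a31 -> a37]. Adds a25, a37.
Round 3: (xi) [a37 & a31 -> a22]; (xiii) [a37 -> a39]. Adds a22, a39.
Round 4: (iii) [a39 & a25 -> a33]; (iv) [a22 & a27 -> a15]. Adds a33, a15.
a15 first appears in round 4.

4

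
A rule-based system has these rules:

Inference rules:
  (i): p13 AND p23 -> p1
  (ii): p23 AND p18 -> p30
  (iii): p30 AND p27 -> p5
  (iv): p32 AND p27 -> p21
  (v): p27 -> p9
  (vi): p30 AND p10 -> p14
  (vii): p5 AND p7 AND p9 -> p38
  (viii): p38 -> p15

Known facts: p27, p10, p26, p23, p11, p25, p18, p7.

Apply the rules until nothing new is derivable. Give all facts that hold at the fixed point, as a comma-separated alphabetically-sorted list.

p10, p11, p14, p15, p18, p23, p25, p26, p27, p30, p38, p5, p7, p9

[1] (ii) [p23 AND p18 -> p30]; (v) [p27 -> p9]. ⇒ new: p30, p9.
[2] (iii) [p30 AND p27 -> p5]; (vi) [p30 AND p10 -> p14]. ⇒ new: p5, p14.
[3] (vii) [p5 AND p7 AND p9 -> p38]. ⇒ new: p38.
[4] (viii) [p38 -> p15]. ⇒ new: p15.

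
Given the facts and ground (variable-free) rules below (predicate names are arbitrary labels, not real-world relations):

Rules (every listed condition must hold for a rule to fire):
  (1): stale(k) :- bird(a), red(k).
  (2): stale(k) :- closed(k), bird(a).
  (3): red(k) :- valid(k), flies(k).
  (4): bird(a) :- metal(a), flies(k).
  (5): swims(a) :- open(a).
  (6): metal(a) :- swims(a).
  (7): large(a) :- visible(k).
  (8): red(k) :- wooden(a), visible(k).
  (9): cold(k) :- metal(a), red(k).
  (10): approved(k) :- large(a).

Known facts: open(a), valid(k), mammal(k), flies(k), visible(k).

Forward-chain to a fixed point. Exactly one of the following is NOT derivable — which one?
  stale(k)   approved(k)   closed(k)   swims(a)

closed(k)

Round 1 — (3), (5), (7), derive red(k), swims(a), large(a).
Round 2 — (6), (10), derive metal(a), approved(k).
Round 3 — (4), (9), derive bird(a), cold(k).
Round 4 — (1), derive stale(k).
Derived: swims(a) (round 1), approved(k) (round 2), stale(k) (round 4). closed(k) never appears in any round.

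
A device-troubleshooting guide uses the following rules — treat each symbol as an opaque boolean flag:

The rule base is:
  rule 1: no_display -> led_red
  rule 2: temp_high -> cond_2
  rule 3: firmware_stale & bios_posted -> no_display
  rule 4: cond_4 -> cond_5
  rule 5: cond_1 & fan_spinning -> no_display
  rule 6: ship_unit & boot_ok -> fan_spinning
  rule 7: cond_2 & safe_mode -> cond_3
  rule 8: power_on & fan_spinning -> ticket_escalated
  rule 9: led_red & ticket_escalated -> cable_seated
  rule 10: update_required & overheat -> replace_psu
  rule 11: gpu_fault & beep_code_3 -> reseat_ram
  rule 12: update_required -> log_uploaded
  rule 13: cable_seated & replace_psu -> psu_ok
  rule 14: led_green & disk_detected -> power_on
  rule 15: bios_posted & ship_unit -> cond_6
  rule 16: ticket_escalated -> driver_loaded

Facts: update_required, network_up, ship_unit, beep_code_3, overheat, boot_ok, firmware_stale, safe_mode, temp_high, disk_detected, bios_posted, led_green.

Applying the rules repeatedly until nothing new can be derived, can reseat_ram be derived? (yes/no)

Round 1 fires rule 2, rule 3, rule 6, rule 10, rule 12, rule 14, rule 15, giving cond_2, no_display, fan_spinning, replace_psu, log_uploaded, power_on, cond_6.
Round 2 fires rule 1, rule 7, rule 8, giving led_red, cond_3, ticket_escalated.
Round 3 fires rule 9, rule 16, giving cable_seated, driver_loaded.
Round 4 fires rule 13, giving psu_ok.
Fixed point reached. reseat_ram is concluded only by rule 11; rule 11 needs gpu_fault (never derived).

no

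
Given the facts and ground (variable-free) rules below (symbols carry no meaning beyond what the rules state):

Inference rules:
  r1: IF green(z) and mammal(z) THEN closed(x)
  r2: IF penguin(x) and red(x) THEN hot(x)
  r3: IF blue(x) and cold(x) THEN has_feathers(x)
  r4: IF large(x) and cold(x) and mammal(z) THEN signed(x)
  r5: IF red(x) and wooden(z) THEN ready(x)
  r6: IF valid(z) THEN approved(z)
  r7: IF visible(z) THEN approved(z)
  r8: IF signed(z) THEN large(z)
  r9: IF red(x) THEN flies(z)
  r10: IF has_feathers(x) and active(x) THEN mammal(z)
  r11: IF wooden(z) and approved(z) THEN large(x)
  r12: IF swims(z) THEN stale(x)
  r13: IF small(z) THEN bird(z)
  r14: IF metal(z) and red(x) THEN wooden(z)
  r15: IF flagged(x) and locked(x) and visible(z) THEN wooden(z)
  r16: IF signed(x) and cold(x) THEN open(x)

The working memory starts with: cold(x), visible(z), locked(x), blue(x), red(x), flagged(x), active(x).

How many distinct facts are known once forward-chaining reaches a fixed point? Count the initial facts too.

Round 1: r3 [IF blue(x) and cold(x) THEN has_feathers(x)]; r7 [IF visible(z) THEN approved(z)]; r9 [IF red(x) THEN flies(z)]; r15 [IF flagged(x) and locked(x) and visible(z) THEN wooden(z)]. New: has_feathers(x), approved(z), flies(z), wooden(z).
Round 2: r5 [IF red(x) and wooden(z) THEN ready(x)]; r10 [IF has_feathers(x) and active(x) THEN mammal(z)]; r11 [IF wooden(z) and approved(z) THEN large(x)]. New: ready(x), mammal(z), large(x).
Round 3: r4 [IF large(x) and cold(x) and mammal(z) THEN signed(x)]. New: signed(x).
Round 4: r16 [IF signed(x) and cold(x) THEN open(x)]. New: open(x).
Closure: {active(x), approved(z), blue(x), cold(x), flagged(x), flies(z), has_feathers(x), large(x), locked(x), mammal(z), open(x), ready(x), red(x), signed(x), visible(z), wooden(z)} — 16 facts.

16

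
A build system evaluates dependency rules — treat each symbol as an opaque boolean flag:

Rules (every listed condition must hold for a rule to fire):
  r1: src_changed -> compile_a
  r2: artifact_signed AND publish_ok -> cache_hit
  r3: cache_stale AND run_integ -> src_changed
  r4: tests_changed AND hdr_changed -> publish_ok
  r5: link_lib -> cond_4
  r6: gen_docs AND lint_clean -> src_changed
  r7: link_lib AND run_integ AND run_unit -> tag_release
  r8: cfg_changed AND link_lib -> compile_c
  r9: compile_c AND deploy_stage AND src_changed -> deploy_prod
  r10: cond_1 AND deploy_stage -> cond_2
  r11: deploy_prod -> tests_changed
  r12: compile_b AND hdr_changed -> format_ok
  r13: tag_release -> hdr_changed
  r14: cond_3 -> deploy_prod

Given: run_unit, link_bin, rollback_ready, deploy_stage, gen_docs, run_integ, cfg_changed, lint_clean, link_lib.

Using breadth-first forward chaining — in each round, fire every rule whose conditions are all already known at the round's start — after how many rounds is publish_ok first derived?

4

Round 1 — r5, r6, r7, r8, derive cond_4, src_changed, tag_release, compile_c.
Round 2 — r1, r9, r13, derive compile_a, deploy_prod, hdr_changed.
Round 3 — r11, derive tests_changed.
Round 4 — r4, derive publish_ok.
publish_ok first appears in round 4.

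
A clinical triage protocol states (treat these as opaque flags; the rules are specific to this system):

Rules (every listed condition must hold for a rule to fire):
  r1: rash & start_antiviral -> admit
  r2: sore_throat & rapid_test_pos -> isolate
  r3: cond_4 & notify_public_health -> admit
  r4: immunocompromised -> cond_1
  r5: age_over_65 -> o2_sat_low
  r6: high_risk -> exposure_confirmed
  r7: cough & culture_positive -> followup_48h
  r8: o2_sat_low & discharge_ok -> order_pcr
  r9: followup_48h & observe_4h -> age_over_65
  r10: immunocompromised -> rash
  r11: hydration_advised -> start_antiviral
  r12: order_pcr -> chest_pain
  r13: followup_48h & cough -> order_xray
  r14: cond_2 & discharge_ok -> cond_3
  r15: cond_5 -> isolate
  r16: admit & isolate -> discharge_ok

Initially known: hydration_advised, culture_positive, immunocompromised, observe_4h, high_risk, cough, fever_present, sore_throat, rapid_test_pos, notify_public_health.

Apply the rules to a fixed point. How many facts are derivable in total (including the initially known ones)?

23

[1] r2 [sore_throat & rapid_test_pos -> isolate]; r4 [immunocompromised -> cond_1]; r6 [high_risk -> exposure_confirmed]; r7 [cough & culture_positive -> followup_48h]; r10 [immunocompromised -> rash]; r11 [hydration_advised -> start_antiviral]. ⇒ new: isolate, cond_1, exposure_confirmed, followup_48h, rash, start_antiviral.
[2] r1 [rash & start_antiviral -> admit]; r9 [followup_48h & observe_4h -> age_over_65]; r13 [followup_48h & cough -> order_xray]. ⇒ new: admit, age_over_65, order_xray.
[3] r5 [age_over_65 -> o2_sat_low]; r16 [admit & isolate -> discharge_ok]. ⇒ new: o2_sat_low, discharge_ok.
[4] r8 [o2_sat_low & discharge_ok -> order_pcr]. ⇒ new: order_pcr.
[5] r12 [order_pcr -> chest_pain]. ⇒ new: chest_pain.
Closure: {admit, age_over_65, chest_pain, cond_1, cough, culture_positive, discharge_ok, exposure_confirmed, fever_present, followup_48h, high_risk, hydration_advised, immunocompromised, isolate, notify_public_health, o2_sat_low, observe_4h, order_pcr, order_xray, rapid_test_pos, rash, sore_throat, start_antiviral} — 23 facts.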